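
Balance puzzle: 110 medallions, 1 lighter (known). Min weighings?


Each weighing has 3 outcomes (left heavy / balance / right heavy), so k weighings distinguish at most 3^k cases; splitting into three near-equal groups achieves this.
Need 3^k ≥ 110: 3^4 = 81 < 110 ≤ 3^5 = 243
k = ⌈log₃(110)⌉ = 5

5


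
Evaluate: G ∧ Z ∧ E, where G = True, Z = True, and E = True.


G = True, Z = True, E = True
Step 1: G ∧ Z = True AND True = True
Step 2: (True) ∧ E = (True) AND True = True
AND is true only when ALL operands are true.

True


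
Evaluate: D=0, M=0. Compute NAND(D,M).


D AND M = 0
NOT(0) = 1

1


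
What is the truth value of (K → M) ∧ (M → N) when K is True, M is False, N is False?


K = True, M = False, N = False
Step 1: K → M is false only when K=True and M=False. Result: False
Step 2: M → N is false only when M=True and N=False. Result: True
Step 3: False ∧ True = False

False


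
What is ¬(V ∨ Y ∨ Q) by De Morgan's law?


De Morgan's law: ¬(P ∨ Q ∨ R) ≡ ¬P ∧ ¬Q ∧ ¬R
¬(V ∨ Y ∨ Q) = ¬V ∧ ¬Y ∧ ¬Q

¬V ∧ ¬Y ∧ ¬Q


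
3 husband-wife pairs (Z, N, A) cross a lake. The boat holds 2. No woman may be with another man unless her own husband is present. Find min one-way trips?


Label couples Z, N, A (H = husband, W = wife).
Counting alone: 6 people, the boat carries 2 and someone must bring it back, so each round trip nets at most +1 on the far side until the last crossing → at least 9 trips. The jealousy constraint makes 9 impossible; the shortest valid schedule has 11:
1. WZ+WN →  (far: WZ,WN; near: HZ,HN,HA,WA)
2. WZ ←       (far: WN; near: HZ,HN,HA,WZ,WA)
3. WZ+WA →  (far: WZ,WN,WA; near: HZ,HN,HA)
4. WZ ←       (far: WN,WA; near: HZ,HN,HA,WZ)
5. HN+HA →  (far: HN,WN,HA,WA; near: HZ,WZ)
6. HN+WN ←  (far: HA,WA; near: HZ,WZ,HN,WN)
7. HZ+HN →  (far: HZ,HN,HA,WA; near: WZ,WN)
8. WA ←       (far: HZ,HN,HA; near: WZ,WN,WA)
9. WZ+WN →  (far: HZ,WZ,HN,WN,HA; near: WA)
10. HA ←      (far: HZ,WZ,HN,WN; near: HA,WA)
11. HA+WA → (far: all six; near: empty)
In every state each wife is either with her husband or with no other man.
Minimum trips = 11

11


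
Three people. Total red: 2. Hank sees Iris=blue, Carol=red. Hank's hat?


Total red = 2, seen red = 1
Own red = 2 - 1 = 1
Hank's hat is red.

red


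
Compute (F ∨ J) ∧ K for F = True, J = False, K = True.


F = True, J = False, K = True
Step 1: F ∨ J = True OR False = True
Step 2: True ∧ K = True AND True = True
OR is true when at least one operand is true; AND requires both.

True


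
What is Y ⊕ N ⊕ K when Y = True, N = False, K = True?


Y = True, N = False, K = True
Step 1: Y ⊕ N = True XOR False = True
Step 2: True ⊕ K = True XOR True = False
XOR is true when an odd number of operands are true.

False


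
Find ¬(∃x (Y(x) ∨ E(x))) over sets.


Original: ∃x (Y(x) ∨ E(x))
Rule: ¬∀→∃, ¬∃→∀, negate predicate.
Negation: ∀x (¬Y(x) ∧ ¬E(x))

∀x (¬Y(x) ∧ ¬E(x))


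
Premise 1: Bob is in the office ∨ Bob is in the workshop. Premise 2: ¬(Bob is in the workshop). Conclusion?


Disjunctive syllogism: P ∨ Q, ¬P ⊢ Q
Disjunction: Bob is in the office ∨ Bob is in the workshop
We know it is not the case that Bob is in the workshop.
By disjunctive syllogism, the other disjunct must be true.

Bob is in the office


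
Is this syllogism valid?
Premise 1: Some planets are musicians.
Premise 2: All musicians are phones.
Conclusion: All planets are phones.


Premise 1: Some planets are musicians.
Premise 2: All musicians are phones.
Conclusion: All planets are phones.
Fallacy: illicit minor. The minor term (planets) is distributed in the conclusion ('All planets ...') but undistributed in its premise ('Some planets are musicians' doesn't cover all planets).
Only 'Some planets are phones' follows, not 'All'.

Invalid


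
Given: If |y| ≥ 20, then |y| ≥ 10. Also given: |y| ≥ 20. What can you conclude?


Modus ponens: P → Q, P ⊢ Q
P: |y| ≥ 20
Q: |y| ≥ 10
We have P → Q and P is true.
By modus ponens, Q must be true.

|y| ≥ 10


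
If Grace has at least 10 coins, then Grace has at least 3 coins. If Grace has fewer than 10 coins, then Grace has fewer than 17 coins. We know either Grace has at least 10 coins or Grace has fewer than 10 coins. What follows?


Constructive dilemma: (P → Q) ∧ (R → S), P ∨ R ⊢ Q ∨ S
Premise 1: Grace has at least 10 coins → Grace has at least 3 coins
Premise 2: Grace has fewer than 10 coins → Grace has fewer than 17 coins
Premise 3: Grace has at least 10 coins ∨ Grace has fewer than 10 coins
Case 1: Assuming Grace has at least 10 coins, then by Premise 1, Grace has at least 3 coins.
Case 2: Assuming Grace has fewer than 10 coins, then by Premise 2, Grace has fewer than 17 coins.
Since one of Grace has at least 10 coins or Grace has fewer than 10 coins must hold, we get Grace has at least 3 coins or Grace has fewer than 17 coins.

Grace has at least 3 coins or Grace has fewer than 17 coins.


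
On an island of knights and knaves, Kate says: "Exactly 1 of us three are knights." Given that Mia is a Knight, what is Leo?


Kate claims exactly 1 knights among Kate, Mia, Leo.
Given: Mia is a Knight.

Case 1: Kate is a Knight (tells truth)
  Then exactly 1 of the three are knights.
  Counting Kate, Mia: 2 knight(s) so far. Need -1 more → impossible.
Case 2: Kate is a Knave (lies)
  Then the count is NOT 1.
  If Leo = Knave, count = 1 = 1 → claim would be true, contradicts lie.
  If Leo = Knight, count = 2 ≠ 1 → lie confirmed ✓

Leo is a Knight.

Knight


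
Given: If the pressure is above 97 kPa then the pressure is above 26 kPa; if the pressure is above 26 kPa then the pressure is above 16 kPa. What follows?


Hypothetical syllogism: P → Q, Q → R ⊢ P → R
Premise 1: the pressure is above 97 kPa → the pressure is above 26 kPa
Premise 2: the pressure is above 26 kPa → the pressure is above 16 kPa
Chain the implications: the middle term (the pressure is above 26 kPa) links the two.
Conclusion: If the pressure is above 97 kPa, then the pressure is above 16 kPa.

If the pressure is above 97 kPa, then the pressure is above 16 kPa.


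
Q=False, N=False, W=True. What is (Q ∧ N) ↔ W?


Q = False, N = False, W = True
Expression: (Q ∧ N) ↔ W
Step 1: Q ∧ N = False AND False = False
Step 2: (False) ↔ W = (False iff True) = False

False


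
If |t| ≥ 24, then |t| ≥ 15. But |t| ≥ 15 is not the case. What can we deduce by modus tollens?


Modus tollens: P → Q, ¬Q ⊢ ¬P
P: |t| ≥ 24
Q: |t| ≥ 15
We have P → Q and Q is false.
By modus tollens, P must be false.

It is not the case that |t| ≥ 24


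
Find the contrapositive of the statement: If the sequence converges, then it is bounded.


Original: If the sequence converges, then it is bounded
Contrapositive: If ¬Q, then ¬P
Negate Q: not (it is bounded)
Negate P: not (the sequence converges)

If not (it is bounded), then not (the sequence converges).


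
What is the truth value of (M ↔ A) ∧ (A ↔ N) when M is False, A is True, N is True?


M = False, A = True, N = True
Step 1: M ↔ A is true when M and A have the same value. Result: False
Step 2: A ↔ N is true when A and N have the same value. Result: True
Step 3: False ∧ True = False

False


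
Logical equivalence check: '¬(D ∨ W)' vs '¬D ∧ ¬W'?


Expression 1: ¬(D ∨ W)
Expression 2: ¬D ∧ ¬W
Truth table (D W | Expr1 Expr2):
  T T |   F     F
  T F |   F     F
  F T |   F     F
  F F |   T     T
All 4 rows agree, so the expressions are logically equivalent.

Yes


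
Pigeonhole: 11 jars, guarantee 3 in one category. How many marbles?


Pigeonhole: to guarantee k in one of n categories, need (k-1)×n + 1.
k = 3, n = 11
Minimum = (3-1) × 11 + 1 = 2 × 11 + 1

23


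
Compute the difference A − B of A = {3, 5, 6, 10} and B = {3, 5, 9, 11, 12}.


A = {3, 5, 6, 10}
B = {3, 5, 9, 11, 12}
Operation: difference A − B
In A but not B: 6, 10

{6, 10}


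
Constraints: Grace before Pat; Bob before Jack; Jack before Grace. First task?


Constraints: Grace before Pat; Bob before Jack; Jack before Grace
The first task can have nothing scheduled before it, so it must never appear on the right of a 'before'.
Tasks appearing after some 'before': Pat, Jack, Grace.
The only task not in that list is Bob → it is first.

Bob


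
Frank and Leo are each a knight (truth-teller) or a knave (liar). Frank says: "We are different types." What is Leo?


Frank says: "We are different types."
Case 1: Frank is a Knight (truth-teller)
  Statement is true → they ARE different → Leo is a Knave
Case 2: Frank is a Knave (liar)
  Statement is false → they are NOT different → Leo is a Knave
In both cases, Leo is a Knave.

Knave


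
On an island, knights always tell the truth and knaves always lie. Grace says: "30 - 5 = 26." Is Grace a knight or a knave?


Statement: "30 - 5 = 26."
Actual: 30 - 5 = 25
Claimed: 26
Statement is FALSE → Grace lies → Knave

Knave


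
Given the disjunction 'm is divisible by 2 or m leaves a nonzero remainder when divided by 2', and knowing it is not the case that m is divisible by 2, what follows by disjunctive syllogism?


Disjunctive syllogism: P ∨ Q, ¬P ⊢ Q
Disjunction: m is divisible by 2 ∨ m leaves a nonzero remainder when divided by 2
We know it is not the case that m is divisible by 2.
By disjunctive syllogism, the other disjunct must be true.

m leaves a nonzero remainder when divided by 2


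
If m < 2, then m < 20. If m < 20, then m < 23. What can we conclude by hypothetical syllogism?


Hypothetical syllogism: P → Q, Q → R ⊢ P → R
Premise 1: m < 2 → m < 20
Premise 2: m < 20 → m < 23
Chain the implications: the middle term (m < 20) links the two.
Conclusion: If m < 2, then m < 23.

If m < 2, then m < 23.


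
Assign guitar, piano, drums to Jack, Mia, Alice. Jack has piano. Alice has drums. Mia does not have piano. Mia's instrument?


From clues:
  Alice → drums
  Jack → piano
By elimination, Mia gets the remaining.

guitar


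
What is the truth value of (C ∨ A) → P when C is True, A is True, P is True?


C = True, A = True, P = True
Step 1: C ∨ A = True OR True = True
Step 2: (True) → P: false only when antecedent=True and P=False.
Result: True

True


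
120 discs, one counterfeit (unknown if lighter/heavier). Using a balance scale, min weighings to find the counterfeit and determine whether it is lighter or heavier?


Let n = 120. 240 possibilities (n discs × lighter/heavier); each weighing has 3 outcomes.
Bound for k weighings: say the first weighing puts j discs on each pan. If it tips, the 2j weighed discs remain suspects (each with a known direction) and k-1 weighings give 3^(k-1) outcomes; 3^(k-1) is odd, so 2j ≤ 3^(k-1) - 1. If it balances, the n - 2j unweighed discs remain with direction unknown: 2(n - 2j) ≤ 3^(k-1) - 1 by the same parity argument. Adding, n ≤ (3^(k-1) - 1) + (3^(k-1) - 1)/2 = (3^k - 3)/2, and the classical three-group strategy achieves this (3 discs in 2 weighings, 12 in 3, 39 in 4, 120 in 5).
So we need the smallest k with (3^k - 3)/2 ≥ 120.
k = 4: (3^4 - 3)/2 = 39 < 120 ✗
k = 5: (3^5 - 3)/2 = 120 ≥ 120 ✓

5


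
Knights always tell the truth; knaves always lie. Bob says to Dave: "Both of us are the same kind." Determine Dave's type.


Bob says: "Both of us are the same kind."
Case 1: Bob is a Knight (truth-teller)
  Statement is true → they ARE the same → Dave is also a Knight
Case 2: Bob is a Knave (liar)
  Statement is false → they are NOT the same → Dave is a Knight
In both cases, Dave is a Knight.

Knight


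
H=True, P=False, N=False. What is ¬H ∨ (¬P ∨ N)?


H = True, P = False, N = False
Expression: ¬H ∨ (¬P ∨ N)
Step 1: ¬P = NOT False = True
Step 2: ¬P ∨ N = True OR False = True
Step 3: ¬H = NOT True = False
Step 4: (False) ∨ (True) = False OR True = True

True


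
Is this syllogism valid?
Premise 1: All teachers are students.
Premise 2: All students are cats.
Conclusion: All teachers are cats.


Premise 1: All teachers are students.
Premise 2: All students are cats.
Conclusion: All teachers are cats.
Barbara syllogism (AAA-1): All A are B, All B are C → All A are C.
Middle term (students) distributed in premise 2.

Valid


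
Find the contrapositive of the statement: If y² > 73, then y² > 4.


Original: If y² > 73, then y² > 4
Contrapositive: If ¬Q, then ¬P
Negate Q: not (y² > 4)
Negate P: not (y² > 73)

If not (y² > 4), then not (y² > 73).


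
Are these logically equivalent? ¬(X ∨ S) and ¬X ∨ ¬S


Expression 1: ¬(X ∨ S)
Expression 2: ¬X ∨ ¬S
Truth table (X S | Expr1 Expr2):
  T T |   F     F
  T F |   F     T   ← differ
  F T |   F     T   ← differ
  F F |   T     T
Counterexample: X=T, S=F gives Expr1 = F but Expr2 = T, so the expressions are NOT logically equivalent.

No


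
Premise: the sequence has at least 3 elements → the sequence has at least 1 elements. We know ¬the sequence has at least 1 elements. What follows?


Modus tollens: P → Q, ¬Q ⊢ ¬P
P: the sequence has at least 3 elements
Q: the sequence has at least 1 elements
We have P → Q and Q is false.
By modus tollens, P must be false.

It is not the case that the sequence has at least 3 elements


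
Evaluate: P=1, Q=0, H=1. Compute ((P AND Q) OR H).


P AND Q = 1&0 = 0
0 OR 1 = 1

1


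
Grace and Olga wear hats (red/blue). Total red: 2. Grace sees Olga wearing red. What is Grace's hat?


Total red = 2, Olga = red
Red accounted for: 1
Remaining for Grace: 1
Grace's hat is red.

red


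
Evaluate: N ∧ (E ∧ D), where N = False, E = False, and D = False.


N = False, E = False, D = False
Step 1: E ∧ D = False AND False = False
Step 2: N ∧ False = False AND False = False
AND is true only when ALL operands are true.

False


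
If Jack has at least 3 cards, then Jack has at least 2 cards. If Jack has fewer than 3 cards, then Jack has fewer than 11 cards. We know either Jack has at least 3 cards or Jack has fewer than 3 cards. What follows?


Constructive dilemma: (P → Q) ∧ (R → S), P ∨ R ⊢ Q ∨ S
Premise 1: Jack has at least 3 cards → Jack has at least 2 cards
Premise 2: Jack has fewer than 3 cards → Jack has fewer than 11 cards
Premise 3: Jack has at least 3 cards ∨ Jack has fewer than 3 cards
Case 1: Assuming Jack has at least 3 cards, then by Premise 1, Jack has at least 2 cards.
Case 2: Assuming Jack has fewer than 3 cards, then by Premise 2, Jack has fewer than 11 cards.
Since one of Jack has at least 3 cards or Jack has fewer than 3 cards must hold, we get Jack has at least 2 cards or Jack has fewer than 11 cards.

Jack has at least 2 cards or Jack has fewer than 11 cards.


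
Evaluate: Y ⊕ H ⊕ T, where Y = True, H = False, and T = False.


Y = True, H = False, T = False
Step 1: Y ⊕ H = True XOR False = True
Step 2: True ⊕ T = True XOR False = True
XOR is true when an odd number of operands are true.

True


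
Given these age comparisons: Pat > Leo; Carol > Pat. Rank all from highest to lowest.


Constraints: Pat > Leo; Carol > Pat
Method: at each step, the next-highest is the one remaining person who never appears on the smaller side of a constraint between remaining people.
  Step 1: remaining {Carol, Pat, Leo}; on the smaller side: {Pat, Leo} → Carol is next (Carol > Pat).
  Step 2: remaining {Pat, Leo}; on the smaller side: {Leo} → Pat is next (Pat > Leo).
  Step 3: only Leo remains → lowest.
Final ranking (highest to lowest):

Carol > Pat > Leo


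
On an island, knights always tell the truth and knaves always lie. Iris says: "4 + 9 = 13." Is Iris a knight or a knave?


Statement: "4 + 9 = 13."
Actual: 4 + 9 = 13
Claimed: 13
Statement is TRUE → Iris tells the truth → Knight

Knight


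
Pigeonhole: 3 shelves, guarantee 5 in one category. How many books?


Pigeonhole: to guarantee k in one of n categories, need (k-1)×n + 1.
k = 5, n = 3
Minimum = (5-1) × 3 + 1 = 4 × 3 + 1

13


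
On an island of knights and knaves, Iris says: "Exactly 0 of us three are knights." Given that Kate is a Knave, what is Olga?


Iris claims exactly 0 knights among Iris, Kate, Olga.
Given: Kate is a Knave.

Case 1: Iris is a Knight (tells truth)
  Then exactly 0 of the three are knights.
  Counting Iris, Kate: 1 knight(s) so far. Need -1 more → impossible.
Case 2: Iris is a Knave (lies)
  Then the count is NOT 0.
  If Olga = Knave, count = 0 = 0 → claim would be true, contradicts lie.
  If Olga = Knight, count = 1 ≠ 0 → lie confirmed ✓

Olga is a Knight.

Knight


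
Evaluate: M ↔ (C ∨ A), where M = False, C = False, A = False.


M = False, C = False, A = False
Step 1: C ∨ A = False OR False = False
Step 2: M ↔ (False): true when both sides have same truth value.
Result: False ↔ False = True

True


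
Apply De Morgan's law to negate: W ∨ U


De Morgan's law: ¬(P ∨ Q) ≡ ¬P ∧ ¬Q
¬(W ∨ U) = ¬W ∧ ¬U

¬W ∧ ¬U


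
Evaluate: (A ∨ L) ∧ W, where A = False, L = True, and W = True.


A = False, L = True, W = True
Step 1: A ∨ L = False OR True = True
Step 2: True ∧ W = True AND True = True
OR is true when at least one operand is true; AND requires both.

True


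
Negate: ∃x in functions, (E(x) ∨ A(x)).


Original: ∃x (E(x) ∨ A(x))
Rule: ¬∀→∃, ¬∃→∀, negate predicate.
Negation: ∀x (¬E(x) ∧ ¬A(x))

∀x (¬E(x) ∧ ¬A(x))


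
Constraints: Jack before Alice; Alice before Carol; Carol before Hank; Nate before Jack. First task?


Constraints: Jack before Alice; Alice before Carol; Carol before Hank; Nate before Jack
The first task can have nothing scheduled before it, so it must never appear on the right of a 'before'.
Tasks appearing after some 'before': Alice, Carol, Hank, Jack.
The only task not in that list is Nate → it is first.

Nate


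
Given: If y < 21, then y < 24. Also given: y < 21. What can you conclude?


Modus ponens: P → Q, P ⊢ Q
P: y < 21
Q: y < 24
We have P → Q and P is true.
By modus ponens, Q must be true.

y < 24


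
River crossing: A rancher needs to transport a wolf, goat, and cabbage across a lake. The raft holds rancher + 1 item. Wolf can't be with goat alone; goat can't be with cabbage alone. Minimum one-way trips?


1. rancher+goat → 2. rancher ← 3. rancher+wolf → 4. rancher+goat ← 5. rancher+cabbage → 6. rancher ← 7. rancher+goat →
Minimum trips = 7

7


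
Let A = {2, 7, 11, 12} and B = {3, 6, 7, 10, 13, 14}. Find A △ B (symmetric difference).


A = {2, 7, 11, 12}
B = {3, 6, 7, 10, 13, 14}
Operation: symmetric difference
In A only: [2, 11, 12], in B only: [3, 6, 10, 13, 14]

{2, 3, 6, 10, 11, 12, 13, 14}


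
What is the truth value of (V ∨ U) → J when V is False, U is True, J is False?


V = False, U = True, J = False
Step 1: V ∨ U = False OR True = True
Step 2: (True) → J: false only when antecedent=True and J=False.
Result: False

False


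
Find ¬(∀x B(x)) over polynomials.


Original: ∀x B(x)
Rule: ¬∀→∃, ¬∃→∀, negate predicate.
Negation: ∃x ¬B(x)

∃x ¬B(x)


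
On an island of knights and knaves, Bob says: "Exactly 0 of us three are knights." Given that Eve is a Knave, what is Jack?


Bob claims exactly 0 knights among Bob, Eve, Jack.
Given: Eve is a Knave.

Case 1: Bob is a Knight (tells truth)
  Then exactly 0 of the three are knights.
  Counting Bob, Eve: 1 knight(s) so far. Need -1 more → impossible.
Case 2: Bob is a Knave (lies)
  Then the count is NOT 0.
  If Jack = Knave, count = 0 = 0 → claim would be true, contradicts lie.
  If Jack = Knight, count = 1 ≠ 0 → lie confirmed ✓

Jack is a Knight.

Knight


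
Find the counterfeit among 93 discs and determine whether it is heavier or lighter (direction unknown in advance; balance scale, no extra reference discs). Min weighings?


Let n = 93. 186 possibilities (n discs × lighter/heavier); each weighing has 3 outcomes.
Bound for k weighings: say the first weighing puts j discs on each pan. If it tips, the 2j weighed discs remain suspects (each with a known direction) and k-1 weighings give 3^(k-1) outcomes; 3^(k-1) is odd, so 2j ≤ 3^(k-1) - 1. If it balances, the n - 2j unweighed discs remain with direction unknown: 2(n - 2j) ≤ 3^(k-1) - 1 by the same parity argument. Adding, n ≤ (3^(k-1) - 1) + (3^(k-1) - 1)/2 = (3^k - 3)/2, and the classical three-group strategy achieves this (3 discs in 2 weighings, 12 in 3, 39 in 4, 120 in 5).
So we need the smallest k with (3^k - 3)/2 ≥ 93.
k = 4: (3^4 - 3)/2 = 39 < 93 ✗
k = 5: (3^5 - 3)/2 = 120 ≥ 93 ✓

5


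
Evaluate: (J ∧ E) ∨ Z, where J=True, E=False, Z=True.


J = True, E = False, Z = True
Expression: (J ∧ E) ∨ Z
Step 1: J ∧ E = True AND False = False
Step 2: (False) ∨ Z = False OR True = True

True


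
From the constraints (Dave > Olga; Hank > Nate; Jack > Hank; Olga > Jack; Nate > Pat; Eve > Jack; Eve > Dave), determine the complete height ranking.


Constraints: Dave > Olga; Hank > Nate; Jack > Hank; Olga > Jack; Nate > Pat; Eve > Jack; Eve > Dave
Method: at each step, the next-highest is the one remaining person who never appears on the smaller side of a constraint between remaining people.
  Step 1: remaining {Eve, Nate, Pat, Jack, Dave, Hank, Olga}; on the smaller side: {Nate, Pat, Jack, Dave, Hank, Olga} → Eve is next (Eve > Jack; Eve > Dave).
  Step 2: remaining {Nate, Pat, Jack, Dave, Hank, Olga}; on the smaller side: {Nate, Pat, Jack, Hank, Olga} → Dave is next (Dave > Olga).
  Step 3: remaining {Nate, Pat, Jack, Hank, Olga}; on the smaller side: {Nate, Pat, Jack, Hank} → Olga is next (Olga > Jack).
  Step 4: remaining {Nate, Pat, Jack, Hank}; on the smaller side: {Nate, Pat, Hank} → Jack is next (Jack > Hank).
  Step 5: remaining {Nate, Pat, Hank}; on the smaller side: {Nate, Pat} → Hank is next (Hank > Nate).
  Step 6: remaining {Nate, Pat}; on the smaller side: {Pat} → Nate is next (Nate > Pat).
  Step 7: only Pat remains → lowest.
Final ranking (highest to lowest):

Eve > Dave > Olga > Jack > Hank > Nate > Pat


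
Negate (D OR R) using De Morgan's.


De Morgan's law: ¬(P ∨ Q) ≡ ¬P ∧ ¬Q
¬(D ∨ R) = ¬D ∧ ¬R

¬D ∧ ¬R


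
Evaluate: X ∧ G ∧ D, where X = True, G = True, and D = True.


X = True, G = True, D = True
Step 1: X ∧ G = True AND True = True
Step 2: (True) ∧ D = (True) AND True = True
AND is true only when ALL operands are true.

True


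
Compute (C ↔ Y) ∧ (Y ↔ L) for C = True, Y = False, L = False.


C = True, Y = False, L = False
Step 1: C ↔ Y is true when C and Y have the same value. Result: False
Step 2: Y ↔ L is true when Y and L have the same value. Result: True
Step 3: False ∧ True = False

False


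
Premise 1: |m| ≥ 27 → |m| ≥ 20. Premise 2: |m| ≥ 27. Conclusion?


Modus ponens: P → Q, P ⊢ Q
P: |m| ≥ 27
Q: |m| ≥ 20
We have P → Q and P is true.
By modus ponens, Q must be true.

|m| ≥ 20


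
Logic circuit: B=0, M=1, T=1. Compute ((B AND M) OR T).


B AND M = 0&1 = 0
0 OR 1 = 1

1


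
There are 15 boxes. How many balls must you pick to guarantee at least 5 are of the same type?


Pigeonhole: to guarantee k in one of n categories, need (k-1)×n + 1.
k = 5, n = 15
Minimum = (5-1) × 15 + 1 = 4 × 15 + 1

61


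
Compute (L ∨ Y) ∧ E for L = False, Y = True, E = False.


L = False, Y = True, E = False
Step 1: L ∨ Y = False OR True = True
Step 2: True ∧ E = True AND False = False
OR is true when at least one operand is true; AND requires both.

False


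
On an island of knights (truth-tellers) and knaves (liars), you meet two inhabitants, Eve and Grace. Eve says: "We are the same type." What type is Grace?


Eve says: "We are the same type."
Case 1: Eve is a Knight (truth-teller)
  Statement is true → they ARE the same → Grace is also a Knight
Case 2: Eve is a Knave (liar)
  Statement is false → they are NOT the same → Grace is a Knight
In both cases, Grace is a Knight.

Knight


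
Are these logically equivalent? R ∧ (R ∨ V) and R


Expression 1: R ∧ (R ∨ V)
Expression 2: R
Truth table (R V | Expr1 Expr2):
  T T |   T     T
  T F |   T     T
  F T |   F     F
  F F |   F     F
All 4 rows agree, so the expressions are logically equivalent.

Yes


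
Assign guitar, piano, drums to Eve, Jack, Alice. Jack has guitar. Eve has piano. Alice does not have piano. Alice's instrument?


From clues:
  Jack → guitar
  Eve → piano
By elimination, Alice gets the remaining.

drums


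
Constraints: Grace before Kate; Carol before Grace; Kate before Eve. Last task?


Constraints: Grace before Kate; Carol before Grace; Kate before Eve
The last task can have nothing scheduled after it, so it must never appear on the left of a 'before'.
Tasks appearing before some other task: Grace, Carol, Kate.
The only task not in that list is Eve → it is last.

Eve


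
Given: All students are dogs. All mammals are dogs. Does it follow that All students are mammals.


Premise 1: All students are dogs.
Premise 2: All mammals are dogs.
Conclusion: All students are mammals.
Fallacy: undistributed middle. dogs is predicate in both.
Counterexample: students and mammals could be disjoint subsets of dogs.

Invalid


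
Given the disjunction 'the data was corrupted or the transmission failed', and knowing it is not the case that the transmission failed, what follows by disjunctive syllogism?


Disjunctive syllogism: P ∨ Q, ¬P ⊢ Q
Disjunction: the data was corrupted ∨ the transmission failed
We know it is not the case that the transmission failed.
By disjunctive syllogism, the other disjunct must be true.

The data was corrupted


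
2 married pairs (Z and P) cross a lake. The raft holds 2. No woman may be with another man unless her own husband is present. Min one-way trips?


Label couples Z and P.
1. WZ+WP → (far: WZ,WP; near: HZ,HP)
2. WZ ←   (far: WP; near: HZ,HP,WZ)
3. HZ+HP → (far: HZ,HP,WP; near: WZ)
4. HZ ←   (far: HP,WP; near: HZ,WZ)  — HZ returns, since WZ is alone on near bank
5. HZ+WZ → (far: all four; near: empty)
Every state respects the constraint.
Minimum trips = 5

5


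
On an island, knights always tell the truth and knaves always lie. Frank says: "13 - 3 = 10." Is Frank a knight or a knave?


Statement: "13 - 3 = 10."
Actual: 13 - 3 = 10
Claimed: 10
Statement is TRUE → Frank tells the truth → Knight

Knight


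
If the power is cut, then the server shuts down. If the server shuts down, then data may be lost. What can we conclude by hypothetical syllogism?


Hypothetical syllogism: P → Q, Q → R ⊢ P → R
Premise 1: the power is cut → the server shuts down
Premise 2: the server shuts down → data may be lost
Chain the implications: the middle term (the server shuts down) links the two.
Conclusion: If the power is cut, then data may be lost.

If the power is cut, then data may be lost.


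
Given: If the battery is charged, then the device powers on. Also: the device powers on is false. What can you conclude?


Modus tollens: P → Q, ¬Q ⊢ ¬P
P: the battery is charged
Q: the device powers on
We have P → Q and Q is false.
By modus tollens, P must be false.

It is not the case that the battery is charged


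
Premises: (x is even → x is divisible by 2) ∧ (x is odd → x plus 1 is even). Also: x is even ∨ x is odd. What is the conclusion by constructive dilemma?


Constructive dilemma: (P → Q) ∧ (R → S), P ∨ R ⊢ Q ∨ S
Premise 1: x is even → x is divisible by 2
Premise 2: x is odd → x plus 1 is even
Premise 3: x is even ∨ x is odd
Case 1: Assuming x is even, then by Premise 1, x is divisible by 2.
Case 2: Assuming x is odd, then by Premise 2, x plus 1 is even.
Since one of x is even or x is odd must hold, we get x is divisible by 2 or x plus 1 is even.

x is divisible by 2 or x plus 1 is even.


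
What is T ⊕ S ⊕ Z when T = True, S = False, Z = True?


T = True, S = False, Z = True
Step 1: T ⊕ S = True XOR False = True
Step 2: True ⊕ Z = True XOR True = False
XOR is true when an odd number of operands are true.

False


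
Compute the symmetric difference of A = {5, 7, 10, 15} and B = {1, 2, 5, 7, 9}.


A = {5, 7, 10, 15}
B = {1, 2, 5, 7, 9}
Operation: symmetric difference
In A only: [10, 15], in B only: [1, 2, 9]

{1, 2, 9, 10, 15}


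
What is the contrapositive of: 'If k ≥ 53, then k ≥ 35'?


Original: If k ≥ 53, then k ≥ 35
Contrapositive: If ¬Q, then ¬P
Negate Q: not (k ≥ 35)
Negate P: not (k ≥ 53)

If not (k ≥ 35), then not (k ≥ 53).


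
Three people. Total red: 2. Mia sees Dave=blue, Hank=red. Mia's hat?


Total red = 2, seen red = 1
Own red = 2 - 1 = 1
Mia's hat is red.

red


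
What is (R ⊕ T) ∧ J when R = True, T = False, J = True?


R = True, T = False, J = True
Step 1: R ⊕ T = True XOR False = True
Step 2: True ∧ J = True AND True = True
XOR true when exactly one of R,T is true; then AND with J.

True


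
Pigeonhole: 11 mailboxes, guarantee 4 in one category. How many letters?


Pigeonhole: to guarantee k in one of n categories, need (k-1)×n + 1.
k = 4, n = 11
Minimum = (4-1) × 11 + 1 = 3 × 11 + 1

34


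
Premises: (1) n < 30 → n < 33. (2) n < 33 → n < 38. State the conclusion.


Hypothetical syllogism: P → Q, Q → R ⊢ P → R
Premise 1: n < 30 → n < 33
Premise 2: n < 33 → n < 38
Chain the implications: the middle term (n < 33) links the two.
Conclusion: If n < 30, then n < 38.

If n < 30, then n < 38.


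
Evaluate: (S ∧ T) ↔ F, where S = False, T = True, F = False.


S = False, T = True, F = False
Step 1: S ∧ T = False AND True = False
Step 2: (False) ↔ F: true when both sides have same truth value.
Result: False ↔ False = True

True


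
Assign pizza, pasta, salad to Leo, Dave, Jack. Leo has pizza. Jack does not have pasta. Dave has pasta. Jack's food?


From clues:
  Dave → pasta
  Leo → pizza
By elimination, Jack gets the remaining.

salad


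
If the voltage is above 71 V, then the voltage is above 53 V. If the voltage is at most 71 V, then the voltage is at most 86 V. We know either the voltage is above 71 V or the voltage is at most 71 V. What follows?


Constructive dilemma: (P → Q) ∧ (R → S), P ∨ R ⊢ Q ∨ S
Premise 1: the voltage is above 71 V → the voltage is above 53 V
Premise 2: the voltage is at most 71 V → the voltage is at most 86 V
Premise 3: the voltage is above 71 V ∨ the voltage is at most 71 V
Case 1: Assuming the voltage is above 71 V, then by Premise 1, the voltage is above 53 V.
Case 2: Assuming the voltage is at most 71 V, then by Premise 2, the voltage is at most 86 V.
Since one of the voltage is above 71 V or the voltage is at most 71 V must hold, we get the voltage is above 53 V or the voltage is at most 86 V.

The voltage is above 53 V or the voltage is at most 86 V.


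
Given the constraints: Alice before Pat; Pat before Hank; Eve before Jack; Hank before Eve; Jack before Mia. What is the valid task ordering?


Constraints: Alice before Pat; Pat before Hank; Eve before Jack; Hank before Eve; Jack before Mia
Method: repeatedly schedule the remaining task that has no remaining task required before it.
  Step 1: remaining {Jack, Mia, Hank, Pat, Alice, Eve}; every task except Alice still has a predecessor pending → schedule Alice.
  Step 2: remaining {Jack, Mia, Hank, Pat, Eve}; every task except Pat still has a predecessor pending → schedule Pat.
  Step 3: remaining {Jack, Mia, Hank, Eve}; every task except Hank still has a predecessor pending → schedule Hank.
  Step 4: remaining {Jack, Mia, Eve}; every task except Eve still has a predecessor pending → schedule Eve.
  Step 5: remaining {Jack, Mia}; every task except Jack still has a predecessor pending → schedule Jack.
  Step 6: only Mia remains → schedule Mia.
Resulting order:

Alice → Pat → Hank → Eve → Jack → Mia


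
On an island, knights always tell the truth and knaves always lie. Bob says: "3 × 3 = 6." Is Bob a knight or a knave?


Statement: "3 × 3 = 6."
Actual: 3 × 3 = 9
Claimed: 6
Statement is FALSE → Bob lies → Knave

Knave


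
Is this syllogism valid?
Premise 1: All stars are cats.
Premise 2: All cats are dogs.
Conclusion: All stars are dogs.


Premise 1: All stars are cats.
Premise 2: All cats are dogs.
Conclusion: All stars are dogs.
Barbara syllogism (AAA-1): All A are B, All B are C → All A are C.
Middle term (cats) distributed in premise 2.

Valid


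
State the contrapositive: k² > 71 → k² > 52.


Original: If k² > 71, then k² > 52
Contrapositive: If ¬Q, then ¬P
Negate Q: not (k² > 52)
Negate P: not (k² > 71)

If not (k² > 52), then not (k² > 71).


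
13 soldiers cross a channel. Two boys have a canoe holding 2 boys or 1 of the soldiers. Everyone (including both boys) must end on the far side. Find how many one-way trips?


Per crossing of one of the soldiers: boys→, one←, one of the soldiers→, one← = 4 trips
13 × 4 = 52, + 1 final boys→ = 53
Minimum trips = 53

53


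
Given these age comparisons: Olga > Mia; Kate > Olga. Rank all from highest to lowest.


Constraints: Olga > Mia; Kate > Olga
Method: at each step, the next-highest is the one remaining person who never appears on the smaller side of a constraint between remaining people.
  Step 1: remaining {Olga, Kate, Mia}; on the smaller side: {Olga, Mia} → Kate is next (Kate > Olga).
  Step 2: remaining {Olga, Mia}; on the smaller side: {Mia} → Olga is next (Olga > Mia).
  Step 3: only Mia remains → lowest.
Final ranking (highest to lowest):

Kate > Olga > Mia


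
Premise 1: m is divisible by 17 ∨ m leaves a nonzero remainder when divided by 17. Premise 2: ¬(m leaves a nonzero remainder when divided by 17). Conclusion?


Disjunctive syllogism: P ∨ Q, ¬P ⊢ Q
Disjunction: m is divisible by 17 ∨ m leaves a nonzero remainder when divided by 17
We know it is not the case that m leaves a nonzero remainder when divided by 17.
By disjunctive syllogism, the other disjunct must be true.

m is divisible by 17


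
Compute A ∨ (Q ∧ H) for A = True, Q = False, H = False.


A = True, Q = False, H = False
Step 1: Q ∧ H = False AND False = False
Step 2: A ∨ False = True OR False = True
AND evaluated first (higher precedence); then OR applied.

True


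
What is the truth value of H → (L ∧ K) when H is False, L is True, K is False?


H = False, L = True, K = False
Step 1: L ∧ K = True AND False = False
Step 2: H → (False): false only when H=True and consequent=False.
Result: True

True


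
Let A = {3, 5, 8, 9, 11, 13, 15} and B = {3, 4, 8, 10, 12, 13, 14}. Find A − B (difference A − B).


A = {3, 5, 8, 9, 11, 13, 15}
B = {3, 4, 8, 10, 12, 13, 14}
Operation: difference A − B
In A but not B: 5, 9, 11, 15

{5, 9, 11, 15}


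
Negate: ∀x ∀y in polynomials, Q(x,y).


Original: ∀x ∀y Q(x,y)
Rule: ¬∀→∃, ¬∃→∀, negate predicate.
Negation: ∃x ∃y ¬Q(x,y)

∃x ∃y ¬Q(x,y)


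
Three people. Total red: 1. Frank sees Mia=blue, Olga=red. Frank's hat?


Total red = 1, seen red = 1
Own red = 1 - 1 = 0
Frank's hat is blue.

blue


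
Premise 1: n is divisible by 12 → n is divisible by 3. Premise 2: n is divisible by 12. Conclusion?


Modus ponens: P → Q, P ⊢ Q
P: n is divisible by 12
Q: n is divisible by 3
We have P → Q and P is true.
By modus ponens, Q must be true.

n is divisible by 3


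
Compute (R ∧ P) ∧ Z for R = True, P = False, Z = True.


R = True, P = False, Z = True
Step 1: R ∧ P = True AND False = False
Step 2: False ∧ Z = False AND True = False
AND is true only when ALL operands are true.

False


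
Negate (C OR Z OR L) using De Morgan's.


De Morgan's law: ¬(P ∨ Q ∨ R) ≡ ¬P ∧ ¬Q ∧ ¬R
¬(C ∨ Z ∨ L) = ¬C ∧ ¬Z ∧ ¬L

¬C ∧ ¬Z ∧ ¬L


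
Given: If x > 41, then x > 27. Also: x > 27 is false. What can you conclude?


Modus tollens: P → Q, ¬Q ⊢ ¬P
P: x > 41
Q: x > 27
We have P → Q and Q is false.
By modus tollens, P must be false.

It is not the case that x > 41


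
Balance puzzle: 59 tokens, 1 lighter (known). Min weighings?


Each weighing has 3 outcomes (left heavy / balance / right heavy), so k weighings distinguish at most 3^k cases; splitting into three near-equal groups achieves this.
Need 3^k ≥ 59: 3^3 = 27 < 59 ≤ 3^4 = 81
k = ⌈log₃(59)⌉ = 4

4


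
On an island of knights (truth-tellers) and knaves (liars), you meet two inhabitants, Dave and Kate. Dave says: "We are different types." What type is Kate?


Dave says: "We are different types."
Case 1: Dave is a Knight (truth-teller)
  Statement is true → they ARE different → Kate is a Knave
Case 2: Dave is a Knave (liar)
  Statement is false → they are NOT different → Kate is a Knave
In both cases, Kate is a Knave.

Knave


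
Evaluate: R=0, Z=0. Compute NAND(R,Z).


R AND Z = 0
NOT(0) = 1

1


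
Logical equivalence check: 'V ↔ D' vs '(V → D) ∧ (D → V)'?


Expression 1: V ↔ D
Expression 2: (V → D) ∧ (D → V)
Truth table (V D | Expr1 Expr2):
  T T |   T     T
  T F |   F     F
  F T |   F     F
  F F |   T     T
All 4 rows agree, so the expressions are logically equivalent.

Yes


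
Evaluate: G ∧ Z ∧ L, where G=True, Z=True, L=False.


G = True, Z = True, L = False
Expression: G ∧ Z ∧ L
Step 1: G ∧ Z = True AND True = True
Step 2: (True) ∧ L = True AND False = False

False


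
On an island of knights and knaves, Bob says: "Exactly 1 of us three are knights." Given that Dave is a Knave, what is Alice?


Bob claims exactly 1 knights among Bob, Dave, Alice.
Given: Dave is a Knave.

Case 1: Bob is a Knight (tells truth)
  Then exactly 1 of the three are knights.
  Counting Bob, Dave: 1 knight(s) so far. Need 0 more → Alice = Knave.
Case 2: Bob is a Knave (lies)
  Then the count is NOT 1.
  If Alice = Knight, count = 1 = 1 → claim would be true, contradicts lie.
  If Alice = Knave, count = 0 ≠ 1 → lie confirmed ✓

Alice is a Knave.

Knave


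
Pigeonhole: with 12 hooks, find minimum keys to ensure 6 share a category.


Pigeonhole: to guarantee k in one of n categories, need (k-1)×n + 1.
k = 6, n = 12
Minimum = (6-1) × 12 + 1 = 5 × 12 + 1

61


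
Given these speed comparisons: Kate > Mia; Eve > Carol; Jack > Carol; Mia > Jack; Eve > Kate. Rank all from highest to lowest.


Constraints: Kate > Mia; Eve > Carol; Jack > Carol; Mia > Jack; Eve > Kate
Method: at each step, the next-highest is the one remaining person who never appears on the smaller side of a constraint between remaining people.
  Step 1: remaining {Carol, Mia, Jack, Kate, Eve}; on the smaller side: {Carol, Mia, Jack, Kate} → Eve is next (Eve > Carol; Eve > Kate).
  Step 2: remaining {Carol, Mia, Jack, Kate}; on the smaller side: {Carol, Mia, Jack} → Kate is next (Kate > Mia).
  Step 3: remaining {Carol, Mia, Jack}; on the smaller side: {Carol, Jack} → Mia is next (Mia > Jack).
  Step 4: remaining {Carol, Jack}; on the smaller side: {Carol} → Jack is next (Jack > Carol).
  Step 5: only Carol remains → lowest.
Final ranking (highest to lowest):

Eve > Kate > Mia > Jack > Carol


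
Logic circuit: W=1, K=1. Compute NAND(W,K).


W AND K = 1
NOT(1) = 0

0


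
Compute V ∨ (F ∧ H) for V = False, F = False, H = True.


V = False, F = False, H = True
Step 1: F ∧ H = False AND True = False
Step 2: V ∨ False = False OR False = False
AND evaluated first (higher precedence); then OR applied.

False


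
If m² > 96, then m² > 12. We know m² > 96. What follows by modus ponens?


Modus ponens: P → Q, P ⊢ Q
P: m² > 96
Q: m² > 12
We have P → Q and P is true.
By modus ponens, Q must be true.

m² > 12


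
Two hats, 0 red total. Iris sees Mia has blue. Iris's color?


Total red = 0, Mia = blue
Red accounted for: 0
Remaining for Iris: 0
Iris's hat is blue.

blue
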